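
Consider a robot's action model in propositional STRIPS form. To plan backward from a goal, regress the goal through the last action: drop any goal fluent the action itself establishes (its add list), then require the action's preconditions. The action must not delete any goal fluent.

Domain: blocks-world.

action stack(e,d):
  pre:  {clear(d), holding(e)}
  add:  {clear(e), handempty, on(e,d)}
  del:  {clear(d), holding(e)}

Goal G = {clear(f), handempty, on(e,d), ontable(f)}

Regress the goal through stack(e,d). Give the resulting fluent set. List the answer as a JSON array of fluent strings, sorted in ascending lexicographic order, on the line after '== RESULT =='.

Compute (G \ add) ∪ pre:
  G ∩ del = {}  (empty — regression defined)
  G \ add = {clear(f), handempty, on(e,d), ontable(f)} \ {clear(e), handempty, on(e,d)} = {clear(f), ontable(f)}
  ∪ pre   = {clear(f), ontable(f)} ∪ {clear(d), holding(e)}
          = {clear(d), clear(f), holding(e), ontable(f)}

== RESULT ==
["clear(d)", "clear(f)", "holding(e)", "ontable(f)"]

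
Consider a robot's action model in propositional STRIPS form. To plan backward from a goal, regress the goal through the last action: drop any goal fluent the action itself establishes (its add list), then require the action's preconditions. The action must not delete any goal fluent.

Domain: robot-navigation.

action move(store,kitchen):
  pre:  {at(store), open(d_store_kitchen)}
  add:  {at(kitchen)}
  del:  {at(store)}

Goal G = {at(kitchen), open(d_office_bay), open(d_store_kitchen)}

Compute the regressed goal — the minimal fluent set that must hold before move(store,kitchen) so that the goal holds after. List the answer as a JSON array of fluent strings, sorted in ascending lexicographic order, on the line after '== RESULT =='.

Compute (G \ add) ∪ pre:
  G ∩ del = {}  (empty — regression defined)
  G \ add = {at(kitchen), open(d_office_bay), open(d_store_kitchen)} \ {at(kitchen)} = {open(d_office_bay), open(d_store_kitchen)}
  ∪ pre   = {open(d_office_bay), open(d_store_kitchen)} ∪ {at(store), open(d_store_kitchen)}
          = {at(store), open(d_office_bay), open(d_store_kitchen)}

== RESULT ==
["at(store)", "open(d_office_bay)", "open(d_store_kitchen)"]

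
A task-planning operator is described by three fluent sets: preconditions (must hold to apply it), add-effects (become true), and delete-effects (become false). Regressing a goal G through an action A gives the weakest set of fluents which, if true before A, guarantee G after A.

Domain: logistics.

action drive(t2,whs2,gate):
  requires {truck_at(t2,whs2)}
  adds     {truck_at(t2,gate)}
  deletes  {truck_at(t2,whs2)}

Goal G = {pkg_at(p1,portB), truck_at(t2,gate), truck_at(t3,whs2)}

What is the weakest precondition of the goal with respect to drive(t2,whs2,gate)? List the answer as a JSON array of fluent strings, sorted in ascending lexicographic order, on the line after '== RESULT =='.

Compute (G \ add) ∪ pre:
  G ∩ del = {}  (empty — regression defined)
  G \ add = {pkg_at(p1,portB), truck_at(t2,gate), truck_at(t3,whs2)} \ {truck_at(t2,gate)} = {pkg_at(p1,portB), truck_at(t3,whs2)}
  ∪ pre   = {pkg_at(p1,portB), truck_at(t3,whs2)} ∪ {truck_at(t2,whs2)}
          = {pkg_at(p1,portB), truck_at(t2,whs2), truck_at(t3,whs2)}

== RESULT ==
["pkg_at(p1,portB)", "truck_at(t2,whs2)", "truck_at(t3,whs2)"]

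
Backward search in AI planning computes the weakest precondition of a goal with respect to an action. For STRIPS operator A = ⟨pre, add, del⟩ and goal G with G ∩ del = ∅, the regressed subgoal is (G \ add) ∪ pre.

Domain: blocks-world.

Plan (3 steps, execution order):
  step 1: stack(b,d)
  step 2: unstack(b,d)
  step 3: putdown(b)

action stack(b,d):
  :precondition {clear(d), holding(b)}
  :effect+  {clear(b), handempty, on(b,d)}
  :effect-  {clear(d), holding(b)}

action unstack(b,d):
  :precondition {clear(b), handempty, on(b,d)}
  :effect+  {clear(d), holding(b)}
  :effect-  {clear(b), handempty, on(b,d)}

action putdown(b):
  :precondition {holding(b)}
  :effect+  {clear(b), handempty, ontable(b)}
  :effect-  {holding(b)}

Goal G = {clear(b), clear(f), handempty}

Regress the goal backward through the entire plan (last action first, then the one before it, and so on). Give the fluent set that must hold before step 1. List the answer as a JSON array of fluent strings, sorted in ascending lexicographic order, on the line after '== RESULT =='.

Work backward from the goal:
  through step 3 (putdown(b)): drop {clear(b), handempty}, keep {clear(f)}, require {holding(b)}
    → {clear(f), holding(b)}
  through step 2 (unstack(b,d)): drop {holding(b)}, keep {clear(f)}, require {clear(b), handempty, on(b,d)}
    → {clear(b), clear(f), handempty, on(b,d)}
  through step 1 (stack(b,d)): drop {clear(b), handempty, on(b,d)}, keep {clear(f)}, require {clear(d), holding(b)}
    → {clear(d), clear(f), holding(b)}

== RESULT ==
["clear(d)", "clear(f)", "holding(b)"]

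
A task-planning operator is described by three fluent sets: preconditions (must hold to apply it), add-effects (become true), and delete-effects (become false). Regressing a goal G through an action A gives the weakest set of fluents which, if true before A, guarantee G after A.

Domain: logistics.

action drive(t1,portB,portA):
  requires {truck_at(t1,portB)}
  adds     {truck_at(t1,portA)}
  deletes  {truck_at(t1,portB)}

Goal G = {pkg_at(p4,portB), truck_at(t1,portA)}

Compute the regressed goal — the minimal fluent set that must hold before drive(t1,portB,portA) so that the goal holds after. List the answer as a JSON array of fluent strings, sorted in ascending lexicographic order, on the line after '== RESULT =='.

Regress:
  G ∩ del = {}  (empty — regression defined)
  G \ add = {pkg_at(p4,portB), truck_at(t1,portA)} \ {truck_at(t1,portA)} = {pkg_at(p4,portB)}
  ∪ pre   = {pkg_at(p4,portB)} ∪ {truck_at(t1,portB)}
          = {pkg_at(p4,portB), truck_at(t1,portB)}

== RESULT ==
["pkg_at(p4,portB)", "truck_at(t1,portB)"]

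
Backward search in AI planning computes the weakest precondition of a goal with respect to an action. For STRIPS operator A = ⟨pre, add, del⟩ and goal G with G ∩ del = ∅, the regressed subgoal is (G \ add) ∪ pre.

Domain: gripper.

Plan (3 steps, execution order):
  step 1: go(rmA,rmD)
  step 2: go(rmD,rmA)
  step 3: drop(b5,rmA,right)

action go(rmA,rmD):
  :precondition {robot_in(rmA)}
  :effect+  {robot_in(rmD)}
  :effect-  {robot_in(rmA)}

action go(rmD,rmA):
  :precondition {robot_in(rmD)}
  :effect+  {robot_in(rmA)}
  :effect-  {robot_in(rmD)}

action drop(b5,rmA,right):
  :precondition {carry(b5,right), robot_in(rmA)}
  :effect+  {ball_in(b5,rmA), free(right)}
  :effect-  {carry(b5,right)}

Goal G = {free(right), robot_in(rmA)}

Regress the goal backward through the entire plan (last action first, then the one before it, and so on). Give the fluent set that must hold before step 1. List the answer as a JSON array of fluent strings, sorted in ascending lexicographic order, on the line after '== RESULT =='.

Regress step by step:
  through step 3 (drop(b5,rmA,right)): drop {free(right)}, keep {robot_in(rmA)}, require {carry(b5,right), robot_in(rmA)}
    → {carry(b5,right), robot_in(rmA)}
  through step 2 (go(rmD,rmA)): drop {robot_in(rmA)}, keep {carry(b5,right)}, require {robot_in(rmD)}
    → {carry(b5,right), robot_in(rmD)}
  through step 1 (go(rmA,rmD)): drop {robot_in(rmD)}, keep {carry(b5,right)}, require {robot_in(rmA)}
    → {carry(b5,right), robot_in(rmA)}

== RESULT ==
["carry(b5,right)", "robot_in(rmA)"]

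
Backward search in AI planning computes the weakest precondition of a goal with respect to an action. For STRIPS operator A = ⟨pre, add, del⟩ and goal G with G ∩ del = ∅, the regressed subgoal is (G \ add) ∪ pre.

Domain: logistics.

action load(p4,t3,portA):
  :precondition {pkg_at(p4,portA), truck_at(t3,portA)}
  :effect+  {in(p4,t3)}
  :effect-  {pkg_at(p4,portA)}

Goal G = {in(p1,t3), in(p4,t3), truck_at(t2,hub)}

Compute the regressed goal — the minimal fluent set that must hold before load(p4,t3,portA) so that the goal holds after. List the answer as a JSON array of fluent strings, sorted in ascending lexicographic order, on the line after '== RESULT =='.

Compute (G \ add) ∪ pre:
  G ∩ del = {}  (empty — regression defined)
  G \ add = {in(p1,t3), in(p4,t3), truck_at(t2,hub)} \ {in(p4,t3)} = {in(p1,t3), truck_at(t2,hub)}
  ∪ pre   = {in(p1,t3), truck_at(t2,hub)} ∪ {pkg_at(p4,portA), truck_at(t3,portA)}
          = {in(p1,t3), pkg_at(p4,portA), truck_at(t2,hub), truck_at(t3,portA)}

== RESULT ==
["in(p1,t3)", "pkg_at(p4,portA)", "truck_at(t2,hub)", "truck_at(t3,portA)"]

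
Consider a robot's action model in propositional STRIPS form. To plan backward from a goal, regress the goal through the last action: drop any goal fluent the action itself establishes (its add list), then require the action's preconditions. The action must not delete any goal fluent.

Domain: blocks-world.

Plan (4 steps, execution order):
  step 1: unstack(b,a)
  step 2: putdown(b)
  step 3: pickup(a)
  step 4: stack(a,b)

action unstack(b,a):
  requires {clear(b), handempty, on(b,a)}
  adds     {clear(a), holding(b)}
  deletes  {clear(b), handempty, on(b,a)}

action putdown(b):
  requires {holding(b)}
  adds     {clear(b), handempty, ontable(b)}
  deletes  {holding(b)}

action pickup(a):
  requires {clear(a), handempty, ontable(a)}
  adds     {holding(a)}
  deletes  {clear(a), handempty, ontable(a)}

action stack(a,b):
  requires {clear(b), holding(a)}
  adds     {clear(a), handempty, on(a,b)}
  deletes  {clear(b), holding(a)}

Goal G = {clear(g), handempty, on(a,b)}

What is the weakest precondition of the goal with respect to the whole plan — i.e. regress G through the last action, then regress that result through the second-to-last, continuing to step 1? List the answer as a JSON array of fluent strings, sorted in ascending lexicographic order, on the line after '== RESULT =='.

Regress step by step:
  through step 4 (stack(a,b)): drop {handempty, on(a,b)}, keep {clear(g)}, require {clear(b), holding(a)}
    → {clear(b), clear(g), holding(a)}
  through step 3 (pickup(a)): drop {holding(a)}, keep {clear(b), clear(g)}, require {clear(a), handempty, ontable(a)}
    → {clear(a), clear(b), clear(g), handempty, ontable(a)}
  through step 2 (putdown(b)): drop {clear(b), handempty}, keep {clear(a), clear(g), ontable(a)}, require {holding(b)}
    → {clear(a), clear(g), holding(b), ontable(a)}
  through step 1 (unstack(b,a)): drop {clear(a), holding(b)}, keep {clear(g), ontable(a)}, require {clear(b), handempty, on(b,a)}
    → {clear(b), clear(g), handempty, on(b,a), ontable(a)}

== RESULT ==
["clear(b)", "clear(g)", "handempty", "on(b,a)", "ontable(a)"]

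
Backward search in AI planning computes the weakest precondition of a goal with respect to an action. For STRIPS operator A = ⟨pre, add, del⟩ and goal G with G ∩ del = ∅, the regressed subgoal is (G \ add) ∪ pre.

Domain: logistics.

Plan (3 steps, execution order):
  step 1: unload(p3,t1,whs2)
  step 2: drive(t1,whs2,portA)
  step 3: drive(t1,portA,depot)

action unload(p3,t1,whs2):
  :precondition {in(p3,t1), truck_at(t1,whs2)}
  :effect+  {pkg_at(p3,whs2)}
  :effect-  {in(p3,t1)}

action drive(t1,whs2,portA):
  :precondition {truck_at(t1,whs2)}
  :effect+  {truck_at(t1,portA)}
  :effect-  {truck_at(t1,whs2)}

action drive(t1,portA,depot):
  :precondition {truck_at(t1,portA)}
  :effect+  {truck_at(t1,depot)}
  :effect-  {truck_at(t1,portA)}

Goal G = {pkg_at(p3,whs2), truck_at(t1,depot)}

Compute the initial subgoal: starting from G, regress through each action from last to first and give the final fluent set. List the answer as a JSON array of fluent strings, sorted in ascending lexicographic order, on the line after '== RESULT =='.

Regress step by step:
  through step 3 (drive(t1,portA,depot)): drop {truck_at(t1,depot)}, keep {pkg_at(p3,whs2)}, require {truck_at(t1,portA)}
    → {pkg_at(p3,whs2), truck_at(t1,portA)}
  through step 2 (drive(t1,whs2,portA)): drop {truck_at(t1,portA)}, keep {pkg_at(p3,whs2)}, require {truck_at(t1,whs2)}
    → {pkg_at(p3,whs2), truck_at(t1,whs2)}
  through step 1 (unload(p3,t1,whs2)): drop {pkg_at(p3,whs2)}, keep {truck_at(t1,whs2)}, require {in(p3,t1), truck_at(t1,whs2)}
    → {in(p3,t1), truck_at(t1,whs2)}

== RESULT ==
["in(p3,t1)", "truck_at(t1,whs2)"]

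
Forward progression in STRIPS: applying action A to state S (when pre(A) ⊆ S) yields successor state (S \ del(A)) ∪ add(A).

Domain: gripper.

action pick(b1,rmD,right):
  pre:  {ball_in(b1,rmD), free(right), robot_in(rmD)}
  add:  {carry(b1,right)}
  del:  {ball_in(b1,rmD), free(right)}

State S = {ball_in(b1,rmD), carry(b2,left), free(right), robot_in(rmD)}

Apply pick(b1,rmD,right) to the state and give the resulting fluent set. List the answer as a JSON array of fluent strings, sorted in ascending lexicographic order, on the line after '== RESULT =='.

Compute (S \ del) ∪ add:
  pre ⊆ S: {ball_in(b1,rmD), free(right), robot_in(rmD)} ⊆ S  — applicable
  S \ del = {carry(b2,left), robot_in(rmD)}
  ∪ add   = {carry(b1,right), carry(b2,left), robot_in(rmD)}

== RESULT ==
["carry(b1,right)", "carry(b2,left)", "robot_in(rmD)"]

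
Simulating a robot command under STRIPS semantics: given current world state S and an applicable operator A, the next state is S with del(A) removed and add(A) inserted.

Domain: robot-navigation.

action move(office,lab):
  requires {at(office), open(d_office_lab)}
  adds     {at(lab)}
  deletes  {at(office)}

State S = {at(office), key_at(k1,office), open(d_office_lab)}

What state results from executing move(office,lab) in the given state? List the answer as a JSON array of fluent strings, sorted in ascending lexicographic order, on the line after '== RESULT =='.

Compute (S \ del) ∪ add:
  pre ⊆ S: {at(office), open(d_office_lab)} ⊆ S  — applicable
  S \ del = {key_at(k1,office), open(d_office_lab)}
  ∪ add   = {at(lab), key_at(k1,office), open(d_office_lab)}

== RESULT ==
["at(lab)", "key_at(k1,office)", "open(d_office_lab)"]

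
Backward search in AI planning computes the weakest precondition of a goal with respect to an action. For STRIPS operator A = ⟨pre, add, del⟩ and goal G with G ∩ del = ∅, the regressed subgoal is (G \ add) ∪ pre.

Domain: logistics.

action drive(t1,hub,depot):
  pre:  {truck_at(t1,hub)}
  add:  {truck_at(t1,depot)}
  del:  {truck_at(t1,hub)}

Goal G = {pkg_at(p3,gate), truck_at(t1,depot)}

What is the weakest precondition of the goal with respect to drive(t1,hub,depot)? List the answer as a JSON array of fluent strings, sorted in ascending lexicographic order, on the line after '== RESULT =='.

Regress:
  G ∩ del = {}  (empty — regression defined)
  G \ add = {pkg_at(p3,gate), truck_at(t1,depot)} \ {truck_at(t1,depot)} = {pkg_at(p3,gate)}
  ∪ pre   = {pkg_at(p3,gate)} ∪ {truck_at(t1,hub)}
          = {pkg_at(p3,gate), truck_at(t1,hub)}

== RESULT ==
["pkg_at(p3,gate)", "truck_at(t1,hub)"]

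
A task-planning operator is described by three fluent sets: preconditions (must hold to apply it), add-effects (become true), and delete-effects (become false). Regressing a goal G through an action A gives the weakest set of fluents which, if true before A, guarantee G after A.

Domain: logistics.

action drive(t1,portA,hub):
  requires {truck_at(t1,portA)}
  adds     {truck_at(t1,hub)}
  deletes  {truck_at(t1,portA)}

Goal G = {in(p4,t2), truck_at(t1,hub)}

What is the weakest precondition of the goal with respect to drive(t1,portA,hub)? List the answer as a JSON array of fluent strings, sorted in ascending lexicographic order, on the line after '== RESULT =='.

Compute (G \ add) ∪ pre:
  G ∩ del = {}  (empty — regression defined)
  G \ add = {in(p4,t2), truck_at(t1,hub)} \ {truck_at(t1,hub)} = {in(p4,t2)}
  ∪ pre   = {in(p4,t2)} ∪ {truck_at(t1,portA)}
          = {in(p4,t2), truck_at(t1,portA)}

== RESULT ==
["in(p4,t2)", "truck_at(t1,portA)"]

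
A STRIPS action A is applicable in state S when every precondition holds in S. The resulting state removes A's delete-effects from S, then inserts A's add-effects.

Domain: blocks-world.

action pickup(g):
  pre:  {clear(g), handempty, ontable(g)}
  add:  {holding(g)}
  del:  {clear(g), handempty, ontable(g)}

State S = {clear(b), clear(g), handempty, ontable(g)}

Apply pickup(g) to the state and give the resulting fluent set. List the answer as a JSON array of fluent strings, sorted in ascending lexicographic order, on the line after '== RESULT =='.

Progress:
  pre ⊆ S: {clear(g), handempty, ontable(g)} ⊆ S  — applicable
  S \ del = {clear(b)}
  ∪ add   = {clear(b), holding(g)}

== RESULT ==
["clear(b)", "holding(g)"]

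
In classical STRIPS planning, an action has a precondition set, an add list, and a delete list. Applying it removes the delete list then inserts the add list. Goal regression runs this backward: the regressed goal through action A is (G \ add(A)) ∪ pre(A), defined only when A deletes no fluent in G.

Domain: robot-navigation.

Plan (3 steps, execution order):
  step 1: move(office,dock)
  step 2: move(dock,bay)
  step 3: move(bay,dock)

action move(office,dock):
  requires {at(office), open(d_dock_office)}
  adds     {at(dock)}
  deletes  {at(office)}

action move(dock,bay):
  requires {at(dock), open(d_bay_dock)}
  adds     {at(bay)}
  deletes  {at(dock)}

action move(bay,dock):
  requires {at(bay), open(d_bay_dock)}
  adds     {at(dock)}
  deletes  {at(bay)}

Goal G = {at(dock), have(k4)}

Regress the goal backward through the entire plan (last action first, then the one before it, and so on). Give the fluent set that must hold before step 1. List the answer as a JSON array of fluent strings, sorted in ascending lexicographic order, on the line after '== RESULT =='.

Regress step by step:
  through step 3 (move(bay,dock)): drop {at(dock)}, keep {have(k4)}, require {at(bay), open(d_bay_dock)}
    → {at(bay), have(k4), open(d_bay_dock)}
  through step 2 (move(dock,bay)): drop {at(bay)}, keep {have(k4), open(d_bay_dock)}, require {at(dock), open(d_bay_dock)}
    → {at(dock), have(k4), open(d_bay_dock)}
  through step 1 (move(office,dock)): drop {at(dock)}, keep {have(k4), open(d_bay_dock)}, require {at(office), open(d_dock_office)}
    → {at(office), have(k4), open(d_bay_dock), open(d_dock_office)}

== RESULT ==
["at(office)", "have(k4)", "open(d_bay_dock)", "open(d_dock_office)"]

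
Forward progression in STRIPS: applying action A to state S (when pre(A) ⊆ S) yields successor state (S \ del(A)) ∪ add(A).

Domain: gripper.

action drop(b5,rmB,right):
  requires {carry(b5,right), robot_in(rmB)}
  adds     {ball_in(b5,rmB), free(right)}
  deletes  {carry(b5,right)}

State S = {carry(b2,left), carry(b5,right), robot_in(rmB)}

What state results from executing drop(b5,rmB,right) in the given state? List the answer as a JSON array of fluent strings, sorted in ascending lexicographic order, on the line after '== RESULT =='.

Progress:
  pre ⊆ S: {carry(b5,right), robot_in(rmB)} ⊆ S  — applicable
  S \ del = {carry(b2,left), robot_in(rmB)}
  ∪ add   = {ball_in(b5,rmB), carry(b2,left), free(right), robot_in(rmB)}

== RESULT ==
["ball_in(b5,rmB)", "carry(b2,left)", "free(right)", "robot_in(rmB)"]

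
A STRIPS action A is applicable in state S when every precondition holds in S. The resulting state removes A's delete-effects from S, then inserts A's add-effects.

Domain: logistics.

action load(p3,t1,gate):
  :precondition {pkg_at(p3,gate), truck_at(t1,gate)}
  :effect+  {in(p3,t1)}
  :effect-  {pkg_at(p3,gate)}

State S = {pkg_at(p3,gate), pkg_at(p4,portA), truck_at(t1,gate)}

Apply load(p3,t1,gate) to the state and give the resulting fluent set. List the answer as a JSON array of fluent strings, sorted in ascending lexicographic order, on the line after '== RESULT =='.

Compute (S \ del) ∪ add:
  pre ⊆ S: {pkg_at(p3,gate), truck_at(t1,gate)} ⊆ S  — applicable
  S \ del = {pkg_at(p4,portA), truck_at(t1,gate)}
  ∪ add   = {in(p3,t1), pkg_at(p4,portA), truck_at(t1,gate)}

== RESULT ==
["in(p3,t1)", "pkg_at(p4,portA)", "truck_at(t1,gate)"]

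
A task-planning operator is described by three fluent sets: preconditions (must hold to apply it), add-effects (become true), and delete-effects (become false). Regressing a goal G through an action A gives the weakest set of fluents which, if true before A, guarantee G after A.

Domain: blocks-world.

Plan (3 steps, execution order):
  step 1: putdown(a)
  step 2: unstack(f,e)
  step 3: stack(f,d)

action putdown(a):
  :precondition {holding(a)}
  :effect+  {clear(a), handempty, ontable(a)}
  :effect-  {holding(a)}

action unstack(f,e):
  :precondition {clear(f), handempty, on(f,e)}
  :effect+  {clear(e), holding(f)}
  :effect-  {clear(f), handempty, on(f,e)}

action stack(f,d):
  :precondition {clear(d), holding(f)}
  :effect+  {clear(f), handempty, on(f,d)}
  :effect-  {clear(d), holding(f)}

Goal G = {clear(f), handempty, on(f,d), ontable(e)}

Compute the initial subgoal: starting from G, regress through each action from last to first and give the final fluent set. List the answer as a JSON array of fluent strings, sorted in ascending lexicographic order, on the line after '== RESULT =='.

Work backward from the goal:
  through step 3 (stack(f,d)): drop {clear(f), handempty, on(f,d)}, keep {ontable(e)}, require {clear(d), holding(f)}
    → {clear(d), holding(f), ontable(e)}
  through step 2 (unstack(f,e)): drop {holding(f)}, keep {clear(d), ontable(e)}, require {clear(f), handempty, on(f,e)}
    → {clear(d), clear(f), handempty, on(f,e), ontable(e)}
  through step 1 (putdown(a)): drop {handempty}, keep {clear(d), clear(f), on(f,e), ontable(e)}, require {holding(a)}
    → {clear(d), clear(f), holding(a), on(f,e), ontable(e)}

== RESULT ==
["clear(d)", "clear(f)", "holding(a)", "on(f,e)", "ontable(e)"]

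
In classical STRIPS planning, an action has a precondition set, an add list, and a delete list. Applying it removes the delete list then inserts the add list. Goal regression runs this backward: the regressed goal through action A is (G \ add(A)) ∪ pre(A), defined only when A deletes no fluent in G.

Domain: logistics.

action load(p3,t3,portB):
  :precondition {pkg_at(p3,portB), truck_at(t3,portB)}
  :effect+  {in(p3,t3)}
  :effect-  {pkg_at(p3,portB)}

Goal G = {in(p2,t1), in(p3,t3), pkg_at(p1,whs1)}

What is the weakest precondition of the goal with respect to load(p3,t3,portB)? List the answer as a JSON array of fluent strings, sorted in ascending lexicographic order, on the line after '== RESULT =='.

Compute (G \ add) ∪ pre:
  G ∩ del = {}  (empty — regression defined)
  G \ add = {in(p2,t1), in(p3,t3), pkg_at(p1,whs1)} \ {in(p3,t3)} = {in(p2,t1), pkg_at(p1,whs1)}
  ∪ pre   = {in(p2,t1), pkg_at(p1,whs1)} ∪ {pkg_at(p3,portB), truck_at(t3,portB)}
          = {in(p2,t1), pkg_at(p1,whs1), pkg_at(p3,portB), truck_at(t3,portB)}

== RESULT ==
["in(p2,t1)", "pkg_at(p1,whs1)", "pkg_at(p3,portB)", "truck_at(t3,portB)"]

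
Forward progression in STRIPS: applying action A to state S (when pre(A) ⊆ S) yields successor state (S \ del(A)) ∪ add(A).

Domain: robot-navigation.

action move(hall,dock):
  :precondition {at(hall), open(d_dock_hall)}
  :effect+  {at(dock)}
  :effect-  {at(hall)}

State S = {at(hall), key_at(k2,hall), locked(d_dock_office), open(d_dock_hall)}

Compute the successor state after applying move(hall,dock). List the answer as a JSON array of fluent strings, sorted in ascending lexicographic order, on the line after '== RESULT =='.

Compute (S \ del) ∪ add:
  pre ⊆ S: {at(hall), open(d_dock_hall)} ⊆ S  — applicable
  S \ del = {key_at(k2,hall), locked(d_dock_office), open(d_dock_hall)}
  ∪ add   = {at(dock), key_at(k2,hall), locked(d_dock_office), open(d_dock_hall)}

== RESULT ==
["at(dock)", "key_at(k2,hall)", "locked(d_dock_office)", "open(d_dock_hall)"]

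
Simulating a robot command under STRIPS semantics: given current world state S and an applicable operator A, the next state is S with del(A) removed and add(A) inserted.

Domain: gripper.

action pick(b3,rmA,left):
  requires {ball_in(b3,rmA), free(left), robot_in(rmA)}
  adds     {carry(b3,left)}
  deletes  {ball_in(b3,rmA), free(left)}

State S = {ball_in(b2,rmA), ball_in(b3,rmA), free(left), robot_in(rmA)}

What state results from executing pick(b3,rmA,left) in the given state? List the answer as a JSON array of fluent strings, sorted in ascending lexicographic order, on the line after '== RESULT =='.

Compute (S \ del) ∪ add:
  pre ⊆ S: {ball_in(b3,rmA), free(left), robot_in(rmA)} ⊆ S  — applicable
  S \ del = {ball_in(b2,rmA), robot_in(rmA)}
  ∪ add   = {ball_in(b2,rmA), carry(b3,left), robot_in(rmA)}

== RESULT ==
["ball_in(b2,rmA)", "carry(b3,left)", "robot_in(rmA)"]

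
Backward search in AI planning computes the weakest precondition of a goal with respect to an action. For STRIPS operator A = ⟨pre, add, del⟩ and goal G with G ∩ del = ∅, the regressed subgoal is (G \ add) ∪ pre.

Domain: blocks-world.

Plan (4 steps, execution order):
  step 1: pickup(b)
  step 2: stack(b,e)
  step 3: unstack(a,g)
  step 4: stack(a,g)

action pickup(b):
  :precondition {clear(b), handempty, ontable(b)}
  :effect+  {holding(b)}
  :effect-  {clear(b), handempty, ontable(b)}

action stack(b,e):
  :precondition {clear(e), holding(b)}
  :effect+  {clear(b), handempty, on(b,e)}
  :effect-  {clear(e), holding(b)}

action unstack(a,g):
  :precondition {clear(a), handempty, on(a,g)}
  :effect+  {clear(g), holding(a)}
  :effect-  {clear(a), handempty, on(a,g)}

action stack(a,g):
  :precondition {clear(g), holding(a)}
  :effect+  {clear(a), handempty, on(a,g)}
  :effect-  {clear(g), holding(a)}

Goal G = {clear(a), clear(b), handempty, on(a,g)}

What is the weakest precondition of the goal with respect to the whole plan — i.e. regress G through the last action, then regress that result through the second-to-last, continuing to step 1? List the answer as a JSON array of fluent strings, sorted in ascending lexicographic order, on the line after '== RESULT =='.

Regress step by step:
  through step 4 (stack(a,g)): drop {clear(a), handempty, on(a,g)}, keep {clear(b)}, require {clear(g), holding(a)}
    → {clear(b), clear(g), holding(a)}
  through step 3 (unstack(a,g)): drop {clear(g), holding(a)}, keep {clear(b)}, require {clear(a), handempty, on(a,g)}
    → {clear(a), clear(b), handempty, on(a,g)}
  through step 2 (stack(b,e)): drop {clear(b), handempty}, keep {clear(a), on(a,g)}, require {clear(e), holding(b)}
    → {clear(a), clear(e), holding(b), on(a,g)}
  through step 1 (pickup(b)): drop {holding(b)}, keep {clear(a), clear(e), on(a,g)}, require {clear(b), handempty, ontable(b)}
    → {clear(a), clear(b), clear(e), handempty, on(a,g), ontable(b)}

== RESULT ==
["clear(a)", "clear(b)", "clear(e)", "handempty", "on(a,g)", "ontable(b)"]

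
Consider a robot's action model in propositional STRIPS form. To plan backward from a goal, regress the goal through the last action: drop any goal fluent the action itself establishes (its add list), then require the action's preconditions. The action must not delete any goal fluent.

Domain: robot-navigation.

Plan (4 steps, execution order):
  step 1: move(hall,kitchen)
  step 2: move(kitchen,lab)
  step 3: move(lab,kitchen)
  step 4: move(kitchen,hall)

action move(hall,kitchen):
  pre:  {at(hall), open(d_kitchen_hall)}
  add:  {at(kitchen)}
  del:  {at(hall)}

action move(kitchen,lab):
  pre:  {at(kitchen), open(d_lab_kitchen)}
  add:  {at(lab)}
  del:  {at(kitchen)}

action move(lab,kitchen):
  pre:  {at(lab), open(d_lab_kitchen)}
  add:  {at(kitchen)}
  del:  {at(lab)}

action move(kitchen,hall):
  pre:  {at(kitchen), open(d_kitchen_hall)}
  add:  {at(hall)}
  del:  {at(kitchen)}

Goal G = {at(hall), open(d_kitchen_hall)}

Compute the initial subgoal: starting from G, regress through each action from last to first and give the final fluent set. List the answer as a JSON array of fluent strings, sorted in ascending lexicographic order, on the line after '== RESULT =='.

Regress step by step:
  through step 4 (move(kitchen,hall)): drop {at(hall)}, keep {open(d_kitchen_hall)}, require {at(kitchen), open(d_kitchen_hall)}
    → {at(kitchen), open(d_kitchen_hall)}
  through step 3 (move(lab,kitchen)): drop {at(kitchen)}, keep {open(d_kitchen_hall)}, require {at(lab), open(d_lab_kitchen)}
    → {at(lab), open(d_kitchen_hall), open(d_lab_kitchen)}
  through step 2 (move(kitchen,lab)): drop {at(lab)}, keep {open(d_kitchen_hall), open(d_lab_kitchen)}, require {at(kitchen), open(d_lab_kitchen)}
    → {at(kitchen), open(d_kitchen_hall), open(d_lab_kitchen)}
  through step 1 (move(hall,kitchen)): drop {at(kitchen)}, keep {open(d_kitchen_hall), open(d_lab_kitchen)}, require {at(hall), open(d_kitchen_hall)}
    → {at(hall), open(d_kitchen_hall), open(d_lab_kitchen)}

== RESULT ==
["at(hall)", "open(d_kitchen_hall)", "open(d_lab_kitchen)"]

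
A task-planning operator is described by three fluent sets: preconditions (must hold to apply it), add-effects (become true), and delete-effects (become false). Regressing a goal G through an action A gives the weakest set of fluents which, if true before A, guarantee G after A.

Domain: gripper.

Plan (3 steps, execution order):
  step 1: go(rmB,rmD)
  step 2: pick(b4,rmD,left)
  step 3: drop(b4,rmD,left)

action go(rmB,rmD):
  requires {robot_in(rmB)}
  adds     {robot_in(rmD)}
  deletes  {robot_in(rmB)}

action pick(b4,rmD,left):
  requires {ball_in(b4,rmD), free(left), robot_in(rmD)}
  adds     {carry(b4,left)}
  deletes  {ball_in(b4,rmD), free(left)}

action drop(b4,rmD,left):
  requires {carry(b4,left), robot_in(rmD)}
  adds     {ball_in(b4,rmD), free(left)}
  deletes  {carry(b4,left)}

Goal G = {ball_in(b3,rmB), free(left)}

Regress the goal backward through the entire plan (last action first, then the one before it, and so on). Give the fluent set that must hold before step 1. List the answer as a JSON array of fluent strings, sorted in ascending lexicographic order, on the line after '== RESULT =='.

Regress step by step:
  through step 3 (drop(b4,rmD,left)): drop {free(left)}, keep {ball_in(b3,rmB)}, require {carry(b4,left), robot_in(rmD)}
    → {ball_in(b3,rmB), carry(b4,left), robot_in(rmD)}
  through step 2 (pick(b4,rmD,left)): drop {carry(b4,left)}, keep {ball_in(b3,rmB), robot_in(rmD)}, require {ball_in(b4,rmD), free(left), robot_in(rmD)}
    → {ball_in(b3,rmB), ball_in(b4,rmD), free(left), robot_in(rmD)}
  through step 1 (go(rmB,rmD)): drop {robot_in(rmD)}, keep {ball_in(b3,rmB), ball_in(b4,rmD), free(left)}, require {robot_in(rmB)}
    → {ball_in(b3,rmB), ball_in(b4,rmD), free(left), robot_in(rmB)}

== RESULT ==
["ball_in(b3,rmB)", "ball_in(b4,rmD)", "free(left)", "robot_in(rmB)"]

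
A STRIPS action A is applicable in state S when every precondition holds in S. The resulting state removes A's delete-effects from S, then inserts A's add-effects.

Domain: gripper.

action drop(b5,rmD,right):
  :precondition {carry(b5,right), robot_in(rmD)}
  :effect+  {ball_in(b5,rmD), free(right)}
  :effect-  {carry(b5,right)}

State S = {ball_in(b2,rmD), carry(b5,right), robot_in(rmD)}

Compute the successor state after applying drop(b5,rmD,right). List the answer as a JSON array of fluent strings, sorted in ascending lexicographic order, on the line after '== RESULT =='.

Compute (S \ del) ∪ add:
  pre ⊆ S: {carry(b5,right), robot_in(rmD)} ⊆ S  — applicable
  S \ del = {ball_in(b2,rmD), robot_in(rmD)}
  ∪ add   = {ball_in(b2,rmD), ball_in(b5,rmD), free(right), robot_in(rmD)}

== RESULT ==
["ball_in(b2,rmD)", "ball_in(b5,rmD)", "free(right)", "robot_in(rmD)"]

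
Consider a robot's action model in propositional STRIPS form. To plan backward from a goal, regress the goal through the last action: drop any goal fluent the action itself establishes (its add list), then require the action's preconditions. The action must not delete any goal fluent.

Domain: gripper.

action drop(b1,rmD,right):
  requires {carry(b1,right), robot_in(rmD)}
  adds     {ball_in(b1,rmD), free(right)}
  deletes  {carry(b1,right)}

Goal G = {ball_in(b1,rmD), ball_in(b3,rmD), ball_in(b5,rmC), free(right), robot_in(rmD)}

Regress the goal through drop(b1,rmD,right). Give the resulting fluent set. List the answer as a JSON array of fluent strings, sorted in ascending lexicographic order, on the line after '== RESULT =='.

Compute (G \ add) ∪ pre:
  G ∩ del = {}  (empty — regression defined)
  G \ add = {ball_in(b1,rmD), ball_in(b3,rmD), ball_in(b5,rmC), free(right), robot_in(rmD)} \ {ball_in(b1,rmD), free(right)} = {ball_in(b3,rmD), ball_in(b5,rmC), robot_in(rmD)}
  ∪ pre   = {ball_in(b3,rmD), ball_in(b5,rmC), robot_in(rmD)} ∪ {carry(b1,right), robot_in(rmD)}
          = {ball_in(b3,rmD), ball_in(b5,rmC), carry(b1,right), robot_in(rmD)}

== RESULT ==
["ball_in(b3,rmD)", "ball_in(b5,rmC)", "carry(b1,right)", "robot_in(rmD)"]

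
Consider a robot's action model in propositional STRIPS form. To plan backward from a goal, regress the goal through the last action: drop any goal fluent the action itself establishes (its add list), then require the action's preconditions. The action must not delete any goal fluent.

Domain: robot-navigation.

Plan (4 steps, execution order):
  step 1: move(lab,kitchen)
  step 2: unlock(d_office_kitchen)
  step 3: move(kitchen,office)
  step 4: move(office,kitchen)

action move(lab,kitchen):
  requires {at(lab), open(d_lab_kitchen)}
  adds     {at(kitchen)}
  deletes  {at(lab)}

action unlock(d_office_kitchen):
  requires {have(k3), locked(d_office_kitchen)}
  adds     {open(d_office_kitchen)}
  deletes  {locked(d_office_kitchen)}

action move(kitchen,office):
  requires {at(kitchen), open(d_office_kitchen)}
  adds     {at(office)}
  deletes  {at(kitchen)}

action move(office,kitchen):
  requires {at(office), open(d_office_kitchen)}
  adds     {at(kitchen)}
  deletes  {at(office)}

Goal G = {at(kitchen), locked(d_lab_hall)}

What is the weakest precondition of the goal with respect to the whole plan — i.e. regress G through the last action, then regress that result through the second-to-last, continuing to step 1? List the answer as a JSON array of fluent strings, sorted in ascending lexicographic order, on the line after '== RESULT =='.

Work backward from the goal:
  through step 4 (move(office,kitchen)): drop {at(kitchen)}, keep {locked(d_lab_hall)}, require {at(office), open(d_office_kitchen)}
    → {at(office), locked(d_lab_hall), open(d_office_kitchen)}
  through step 3 (move(kitchen,office)): drop {at(office)}, keep {locked(d_lab_hall), open(d_office_kitchen)}, require {at(kitchen), open(d_office_kitchen)}
    → {at(kitchen), locked(d_lab_hall), open(d_office_kitchen)}
  through step 2 (unlock(d_office_kitchen)): drop {open(d_office_kitchen)}, keep {at(kitchen), locked(d_lab_hall)}, require {have(k3), locked(d_office_kitchen)}
    → {at(kitchen), have(k3), locked(d_lab_hall), locked(d_office_kitchen)}
  through step 1 (move(lab,kitchen)): drop {at(kitchen)}, keep {have(k3), locked(d_lab_hall), locked(d_office_kitchen)}, require {at(lab), open(d_lab_kitchen)}
    → {at(lab), have(k3), locked(d_lab_hall), locked(d_office_kitchen), open(d_lab_kitchen)}

== RESULT ==
["at(lab)", "have(k3)", "locked(d_lab_hall)", "locked(d_office_kitchen)", "open(d_lab_kitchen)"]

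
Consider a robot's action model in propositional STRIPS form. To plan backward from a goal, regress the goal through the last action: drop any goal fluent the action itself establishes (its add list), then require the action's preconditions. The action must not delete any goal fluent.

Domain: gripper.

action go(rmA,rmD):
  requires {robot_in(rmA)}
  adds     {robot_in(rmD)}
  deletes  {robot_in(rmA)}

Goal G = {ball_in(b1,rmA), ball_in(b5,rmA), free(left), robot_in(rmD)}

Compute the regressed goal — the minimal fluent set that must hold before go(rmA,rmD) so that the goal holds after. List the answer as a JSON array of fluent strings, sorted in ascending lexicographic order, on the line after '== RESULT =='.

Regress:
  G ∩ del = {}  (empty — regression defined)
  G \ add = {ball_in(b1,rmA), ball_in(b5,rmA), free(left), robot_in(rmD)} \ {robot_in(rmD)} = {ball_in(b1,rmA), ball_in(b5,rmA), free(left)}
  ∪ pre   = {ball_in(b1,rmA), ball_in(b5,rmA), free(left)} ∪ {robot_in(rmA)}
          = {ball_in(b1,rmA), ball_in(b5,rmA), free(left), robot_in(rmA)}

== RESULT ==
["ball_in(b1,rmA)", "ball_in(b5,rmA)", "free(left)", "robot_in(rmA)"]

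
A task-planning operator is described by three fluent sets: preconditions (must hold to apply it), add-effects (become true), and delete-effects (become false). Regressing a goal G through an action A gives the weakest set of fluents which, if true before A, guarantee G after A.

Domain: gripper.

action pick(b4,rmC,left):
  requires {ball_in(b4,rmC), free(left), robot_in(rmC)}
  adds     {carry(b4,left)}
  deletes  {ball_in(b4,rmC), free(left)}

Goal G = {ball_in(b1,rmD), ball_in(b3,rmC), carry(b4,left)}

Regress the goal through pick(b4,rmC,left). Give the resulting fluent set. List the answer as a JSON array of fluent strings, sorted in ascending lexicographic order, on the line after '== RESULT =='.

Compute (G \ add) ∪ pre:
  G ∩ del = {}  (empty — regression defined)
  G \ add = {ball_in(b1,rmD), ball_in(b3,rmC), carry(b4,left)} \ {carry(b4,left)} = {ball_in(b1,rmD), ball_in(b3,rmC)}
  ∪ pre   = {ball_in(b1,rmD), ball_in(b3,rmC)} ∪ {ball_in(b4,rmC), free(left), robot_in(rmC)}
          = {ball_in(b1,rmD), ball_in(b3,rmC), ball_in(b4,rmC), free(left), robot_in(rmC)}

== RESULT ==
["ball_in(b1,rmD)", "ball_in(b3,rmC)", "ball_in(b4,rmC)", "free(left)", "robot_in(rmC)"]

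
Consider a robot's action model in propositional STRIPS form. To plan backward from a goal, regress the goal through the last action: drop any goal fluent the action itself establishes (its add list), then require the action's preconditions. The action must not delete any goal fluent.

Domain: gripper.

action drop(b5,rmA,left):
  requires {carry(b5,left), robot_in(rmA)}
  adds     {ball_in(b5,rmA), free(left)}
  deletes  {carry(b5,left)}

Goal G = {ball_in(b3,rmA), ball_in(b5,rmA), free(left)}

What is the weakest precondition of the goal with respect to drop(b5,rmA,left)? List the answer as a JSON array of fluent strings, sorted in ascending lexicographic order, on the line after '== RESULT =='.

Regress:
  G ∩ del = {}  (empty — regression defined)
  G \ add = {ball_in(b3,rmA), ball_in(b5,rmA), free(left)} \ {ball_in(b5,rmA), free(left)} = {ball_in(b3,rmA)}
  ∪ pre   = {ball_in(b3,rmA)} ∪ {carry(b5,left), robot_in(rmA)}
          = {ball_in(b3,rmA), carry(b5,left), robot_in(rmA)}

== RESULT ==
["ball_in(b3,rmA)", "carry(b5,left)", "robot_in(rmA)"]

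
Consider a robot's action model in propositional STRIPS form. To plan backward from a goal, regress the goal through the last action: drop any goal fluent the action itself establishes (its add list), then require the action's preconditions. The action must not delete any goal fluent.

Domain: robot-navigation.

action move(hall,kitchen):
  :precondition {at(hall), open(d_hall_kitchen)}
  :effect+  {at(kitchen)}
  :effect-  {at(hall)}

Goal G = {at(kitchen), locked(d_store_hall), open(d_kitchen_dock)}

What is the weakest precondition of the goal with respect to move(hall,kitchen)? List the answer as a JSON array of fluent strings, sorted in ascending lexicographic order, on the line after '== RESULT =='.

Compute (G \ add) ∪ pre:
  G ∩ del = {}  (empty — regression defined)
  G \ add = {at(kitchen), locked(d_store_hall), open(d_kitchen_dock)} \ {at(kitchen)} = {locked(d_store_hall), open(d_kitchen_dock)}
  ∪ pre   = {locked(d_store_hall), open(d_kitchen_dock)} ∪ {at(hall), open(d_hall_kitchen)}
          = {at(hall), locked(d_store_hall), open(d_hall_kitchen), open(d_kitchen_dock)}

== RESULT ==
["at(hall)", "locked(d_store_hall)", "open(d_hall_kitchen)", "open(d_kitchen_dock)"]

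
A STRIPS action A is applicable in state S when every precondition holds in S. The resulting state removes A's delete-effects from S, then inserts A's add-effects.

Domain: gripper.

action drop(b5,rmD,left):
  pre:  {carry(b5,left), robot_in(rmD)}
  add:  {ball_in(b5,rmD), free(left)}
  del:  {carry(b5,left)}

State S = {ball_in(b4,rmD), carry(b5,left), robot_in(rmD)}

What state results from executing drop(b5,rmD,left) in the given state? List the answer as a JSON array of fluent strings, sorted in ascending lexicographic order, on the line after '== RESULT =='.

Compute (S \ del) ∪ add:
  pre ⊆ S: {carry(b5,left), robot_in(rmD)} ⊆ S  — applicable
  S \ del = {ball_in(b4,rmD), robot_in(rmD)}
  ∪ add   = {ball_in(b4,rmD), ball_in(b5,rmD), free(left), robot_in(rmD)}

== RESULT ==
["ball_in(b4,rmD)", "ball_in(b5,rmD)", "free(left)", "robot_in(rmD)"]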